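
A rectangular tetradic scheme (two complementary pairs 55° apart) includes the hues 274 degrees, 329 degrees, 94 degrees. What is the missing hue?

149°

A rectangular tetradic uses two complementary pairs 55° apart: offsets 0°, 55°, 180°, 235°.
Among {94°, 274°, 329°}, 274° and 94° are a 180° pair.
The remaining hue 329° needs its own complement: 329 + 180 = 509 → 509 − 360 = 149°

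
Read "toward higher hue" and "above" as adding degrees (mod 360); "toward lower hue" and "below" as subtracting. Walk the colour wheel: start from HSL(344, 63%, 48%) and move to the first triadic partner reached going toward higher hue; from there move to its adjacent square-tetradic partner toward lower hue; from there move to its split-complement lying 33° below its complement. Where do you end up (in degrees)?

161°

+120° (triadic ↑): 344 + 120 = 464 → 464 − 360 = 104°
−90° (square ↓): 104 − 90 = 14°
+147° (split-comp 33° ↓): 14 + 147 = 161°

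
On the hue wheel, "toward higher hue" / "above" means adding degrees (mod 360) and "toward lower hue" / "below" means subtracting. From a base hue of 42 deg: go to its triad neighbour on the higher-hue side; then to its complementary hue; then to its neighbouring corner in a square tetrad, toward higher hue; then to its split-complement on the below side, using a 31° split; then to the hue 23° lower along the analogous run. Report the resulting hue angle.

198°

triadic ↑ +120°: 42 + 120 = 162°
complement +180°: 162 + 180 = 342°
square ↑ +90°: 342 + 90 = 432 → 432 − 360 = 72°
split-comp 31° ↓ +149°: 72 + 149 = 221°
analog 23° ↓ −23°: 221 − 23 = 198°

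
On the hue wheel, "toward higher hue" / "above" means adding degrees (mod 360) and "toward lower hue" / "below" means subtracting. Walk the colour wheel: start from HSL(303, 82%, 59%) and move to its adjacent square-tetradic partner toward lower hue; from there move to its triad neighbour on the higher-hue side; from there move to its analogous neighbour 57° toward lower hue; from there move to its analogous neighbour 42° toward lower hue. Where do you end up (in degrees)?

square ↓ −90°: 303 − 90 = 213°
triadic ↑ +120°: 213 + 120 = 333°
analog 57° ↓ −57°: 333 − 57 = 276°
analog 42° ↓ −42°: 276 − 42 = 234°

234°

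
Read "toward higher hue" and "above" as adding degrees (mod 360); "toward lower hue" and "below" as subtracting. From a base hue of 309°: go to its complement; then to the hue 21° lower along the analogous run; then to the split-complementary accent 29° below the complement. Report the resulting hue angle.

309 + 180 = 489 → 489 − 360 = 129°   (complement)
129 − 21 = 108°   (analog 21° ↓)
108 + 151 = 259°   (split-comp 29° ↓)

259°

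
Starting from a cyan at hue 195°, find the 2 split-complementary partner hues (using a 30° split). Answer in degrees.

Split-complementary hues sit 30° either side of the complement.
Complement of 195°: 195 + 180 = 375 → 375 − 360 = 15°
15 − 30 = -15 → -15 + 360 = 345°
15 + 30 = 45°

345° and 45°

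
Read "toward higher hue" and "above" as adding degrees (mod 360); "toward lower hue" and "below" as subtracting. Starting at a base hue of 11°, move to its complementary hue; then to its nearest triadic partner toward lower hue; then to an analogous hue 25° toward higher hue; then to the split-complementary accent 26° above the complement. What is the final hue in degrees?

11 + 180 = 191°   (complement)
191 − 120 = 71°   (triadic ↓)
71 + 25 = 96°   (analog 25° ↑)
96 + 206 = 302°   (split-comp 26° ↑)

302°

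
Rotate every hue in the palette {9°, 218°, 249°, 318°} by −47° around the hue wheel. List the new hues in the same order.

322°, 171°, 202°, 271°

9 − 47 = -38 → -38 + 360 = 322°
218 − 47 = 171°
249 − 47 = 202°
318 − 47 = 271°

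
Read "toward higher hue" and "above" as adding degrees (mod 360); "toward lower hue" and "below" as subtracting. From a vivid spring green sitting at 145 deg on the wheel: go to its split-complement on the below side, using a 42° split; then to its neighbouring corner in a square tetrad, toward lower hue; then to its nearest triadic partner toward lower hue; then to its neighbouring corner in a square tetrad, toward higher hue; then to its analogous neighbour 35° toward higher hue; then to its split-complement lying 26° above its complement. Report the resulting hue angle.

44°

split-comp 42° ↓ +138°: 145 + 138 = 283°
square ↓ −90°: 283 − 90 = 193°
triadic ↓ −120°: 193 − 120 = 73°
square ↑ +90°: 73 + 90 = 163°
analog 35° ↑ +35°: 163 + 35 = 198°
split-comp 26° ↑ +206°: 198 + 206 = 404 → 404 − 360 = 44°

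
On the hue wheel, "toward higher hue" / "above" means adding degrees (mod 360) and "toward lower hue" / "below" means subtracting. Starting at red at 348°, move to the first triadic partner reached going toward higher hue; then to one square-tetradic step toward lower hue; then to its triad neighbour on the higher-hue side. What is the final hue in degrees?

348 + 120 = 468 → 468 − 360 = 108°   (triadic ↑)
108 − 90 = 18°   (square ↓)
18 + 120 = 138°   (triadic ↑)

138°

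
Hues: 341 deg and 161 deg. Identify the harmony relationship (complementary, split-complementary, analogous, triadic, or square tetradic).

Sort the hues: 161°, 341°.
Successive gaps around the wheel: 180°, 180°.
Two hues 180° apart are complementary.

complementary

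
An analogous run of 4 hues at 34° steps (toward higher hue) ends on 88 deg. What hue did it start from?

346°

3 steps of 34° (toward higher hue) give a net shift of +102°.
Start = end − shift: 88 − 102 = -14 → -14 + 360 = 346°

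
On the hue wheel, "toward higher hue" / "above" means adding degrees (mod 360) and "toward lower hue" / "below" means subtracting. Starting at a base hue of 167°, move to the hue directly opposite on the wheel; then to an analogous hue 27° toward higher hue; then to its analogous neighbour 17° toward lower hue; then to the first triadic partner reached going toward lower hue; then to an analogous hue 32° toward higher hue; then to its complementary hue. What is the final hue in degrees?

complement +180°: 167 + 180 = 347°
analog 27° ↑ +27°: 347 + 27 = 374 → 374 − 360 = 14°
analog 17° ↓ −17°: 14 − 17 = -3 → -3 + 360 = 357°
triadic ↓ −120°: 357 − 120 = 237°
analog 32° ↑ +32°: 237 + 32 = 269°
complement +180°: 269 + 180 = 449 → 449 − 360 = 89°

89°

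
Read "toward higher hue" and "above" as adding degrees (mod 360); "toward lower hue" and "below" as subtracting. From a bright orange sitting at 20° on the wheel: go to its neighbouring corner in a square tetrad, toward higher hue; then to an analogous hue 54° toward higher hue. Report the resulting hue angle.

164°

20 + 90 = 110°   (square ↑)
110 + 54 = 164°   (analog 54° ↑)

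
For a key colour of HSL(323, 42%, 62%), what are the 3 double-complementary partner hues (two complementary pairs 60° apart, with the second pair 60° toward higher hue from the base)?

A rectangular tetradic uses two complementary pairs 60° apart: offsets 0°, 60°, 180°, 240°.
323 + 60 = 383 → 383 − 360 = 23°
323 + 180 = 503 → 503 − 360 = 143°
323 + 240 = 563 → 563 − 360 = 203°

23°, 143° and 203°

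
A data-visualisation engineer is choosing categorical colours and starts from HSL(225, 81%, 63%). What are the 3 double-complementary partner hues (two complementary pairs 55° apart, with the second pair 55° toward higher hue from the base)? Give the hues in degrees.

280°, 45°, and 100°

A rectangular tetradic uses two complementary pairs 55° apart: offsets 0°, 55°, 180°, 235°.
225 + 55 = 280°
225 + 180 = 405 → 405 − 360 = 45°
225 + 235 = 460 → 460 − 360 = 100°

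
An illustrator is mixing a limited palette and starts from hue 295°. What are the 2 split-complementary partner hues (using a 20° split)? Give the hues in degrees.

95° and 135°

Split-complementary hues sit 20° either side of the complement.
Complement of 295°: 295 + 180 = 475 → 475 − 360 = 115°
115 − 20 = 95°
115 + 20 = 135°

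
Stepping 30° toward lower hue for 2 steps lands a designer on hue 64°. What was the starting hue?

2 steps of 30° (toward lower hue) give a net shift of −60°.
Start = end − shift: 64 + 60 = 124°

124°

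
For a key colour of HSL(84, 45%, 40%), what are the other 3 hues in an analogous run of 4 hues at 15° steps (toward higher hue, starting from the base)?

99°, 114°, and 129°

84 + 15 = 99°
84 + 30 = 114°
84 + 45 = 129°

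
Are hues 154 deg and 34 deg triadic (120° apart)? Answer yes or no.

yes

Angular distance: |154 − 34| = 120 = 120°.
Triadic (120° apart) requires 120°.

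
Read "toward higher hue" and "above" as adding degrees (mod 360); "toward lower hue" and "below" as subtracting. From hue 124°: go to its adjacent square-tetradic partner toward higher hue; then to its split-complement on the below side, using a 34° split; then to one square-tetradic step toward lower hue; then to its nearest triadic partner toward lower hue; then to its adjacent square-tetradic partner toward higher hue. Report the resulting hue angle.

square ↑ +90°: 124 + 90 = 214°
split-comp 34° ↓ +146°: 214 + 146 = 360 → 360 − 360 = 0°
square ↓ −90°: 0 − 90 = -90 → -90 + 360 = 270°
triadic ↓ −120°: 270 − 120 = 150°
square ↑ +90°: 150 + 90 = 240°

240°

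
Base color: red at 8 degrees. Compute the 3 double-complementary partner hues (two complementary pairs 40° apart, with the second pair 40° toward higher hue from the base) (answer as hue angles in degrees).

A rectangular tetradic uses two complementary pairs 40° apart: offsets 0°, 40°, 180°, 220°.
8 + 40 = 48°
8 + 180 = 188°
8 + 220 = 228°

48°, 188° and 228°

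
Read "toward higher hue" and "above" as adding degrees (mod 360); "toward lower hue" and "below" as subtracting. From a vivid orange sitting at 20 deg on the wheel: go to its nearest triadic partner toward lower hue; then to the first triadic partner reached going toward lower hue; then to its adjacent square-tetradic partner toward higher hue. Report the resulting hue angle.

−120° (triadic ↓): 20 − 120 = -100 → -100 + 360 = 260°
−120° (triadic ↓): 260 − 120 = 140°
+90° (square ↑): 140 + 90 = 230°

230°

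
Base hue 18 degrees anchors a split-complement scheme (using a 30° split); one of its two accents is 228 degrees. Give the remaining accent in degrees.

168°

Split-complementary hues sit 30° either side of the complement.
Complement of the base 18°: 18 + 180 = 198°
The given accent 228° is 30° one side of 198°; the other accent sits 30° the other side: 198 − 30 = 168°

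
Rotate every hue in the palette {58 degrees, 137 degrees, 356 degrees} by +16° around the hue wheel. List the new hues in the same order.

74°, 153°, 12°

58 + 16 = 74°
137 + 16 = 153°
356 + 16 = 372 → 372 − 360 = 12°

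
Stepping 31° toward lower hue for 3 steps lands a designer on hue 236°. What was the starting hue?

329°

3 steps of 31° (toward lower hue) give a net shift of −93°.
Start = end − shift: 236 + 93 = 329°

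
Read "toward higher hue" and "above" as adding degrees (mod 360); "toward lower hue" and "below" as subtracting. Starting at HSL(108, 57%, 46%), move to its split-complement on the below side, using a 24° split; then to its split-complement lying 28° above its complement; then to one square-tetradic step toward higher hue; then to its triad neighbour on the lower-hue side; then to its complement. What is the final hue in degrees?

108 + 156 = 264°   (split-comp 24° ↓)
264 + 208 = 472 → 472 − 360 = 112°   (split-comp 28° ↑)
112 + 90 = 202°   (square ↑)
202 − 120 = 82°   (triadic ↓)
82 + 180 = 262°   (complement)

262°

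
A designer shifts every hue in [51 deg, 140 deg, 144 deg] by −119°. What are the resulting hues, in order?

292°, 21°, 25°

51 − 119 = -68 → -68 + 360 = 292°
140 − 119 = 21°
144 − 119 = 25°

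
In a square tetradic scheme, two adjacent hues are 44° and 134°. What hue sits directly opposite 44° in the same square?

A square tetradic scheme places four hues 90° apart; opposite corners are 180° apart.
44 + 180 = 224°

224°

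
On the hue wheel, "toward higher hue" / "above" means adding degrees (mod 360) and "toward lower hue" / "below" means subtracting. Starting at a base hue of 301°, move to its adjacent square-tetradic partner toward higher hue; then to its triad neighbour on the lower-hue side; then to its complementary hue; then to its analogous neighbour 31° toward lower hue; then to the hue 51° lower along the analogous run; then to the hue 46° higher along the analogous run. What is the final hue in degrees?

square ↑ +90°: 301 + 90 = 391 → 391 − 360 = 31°
triadic ↓ −120°: 31 − 120 = -89 → -89 + 360 = 271°
complement +180°: 271 + 180 = 451 → 451 − 360 = 91°
analog 31° ↓ −31°: 91 − 31 = 60°
analog 51° ↓ −51°: 60 − 51 = 9°
analog 46° ↑ +46°: 9 + 46 = 55°

55°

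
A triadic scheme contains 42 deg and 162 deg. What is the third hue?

A triad spaces three hues 120° apart.
The full set is {42°, 162°, 282°}.

282°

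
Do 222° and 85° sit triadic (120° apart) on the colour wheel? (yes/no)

no

Angular distance: |222 − 85| = 137 = 137°.
Triadic (120° apart) requires 120°.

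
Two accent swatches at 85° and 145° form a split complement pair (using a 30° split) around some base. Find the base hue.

295°

The accents sit 30° either side of the complement, so the complement is their short-arc midpoint on the wheel.
Short-arc midpoint of 85° and 145°: 115°.
Base is 180° from the complement: 115 − 180 = -65 → -65 + 360 = 295°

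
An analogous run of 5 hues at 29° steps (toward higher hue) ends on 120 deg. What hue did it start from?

4 steps of 29° (toward higher hue) give a net shift of +116°.
Start = end − shift: 120 − 116 = 4°

4°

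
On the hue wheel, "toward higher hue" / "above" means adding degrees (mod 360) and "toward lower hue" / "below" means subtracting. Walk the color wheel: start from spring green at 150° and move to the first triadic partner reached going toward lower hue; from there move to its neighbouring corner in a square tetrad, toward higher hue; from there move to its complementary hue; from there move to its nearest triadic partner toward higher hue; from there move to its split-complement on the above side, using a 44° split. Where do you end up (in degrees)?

284°

triadic ↓ −120°: 150 − 120 = 30°
square ↑ +90°: 30 + 90 = 120°
complement +180°: 120 + 180 = 300°
triadic ↑ +120°: 300 + 120 = 420 → 420 − 360 = 60°
split-comp 44° ↑ +224°: 60 + 224 = 284°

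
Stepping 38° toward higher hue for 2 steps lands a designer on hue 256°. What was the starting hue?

180°

2 steps of 38° (toward higher hue) give a net shift of +76°.
Start = end − shift: 256 − 76 = 180°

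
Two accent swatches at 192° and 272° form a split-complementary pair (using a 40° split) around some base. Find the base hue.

The accents sit 40° either side of the complement, so the complement is their short-arc midpoint on the wheel.
Short-arc midpoint of 192° and 272°: 232°.
Base is 180° from the complement: 232 − 180 = 52°

52°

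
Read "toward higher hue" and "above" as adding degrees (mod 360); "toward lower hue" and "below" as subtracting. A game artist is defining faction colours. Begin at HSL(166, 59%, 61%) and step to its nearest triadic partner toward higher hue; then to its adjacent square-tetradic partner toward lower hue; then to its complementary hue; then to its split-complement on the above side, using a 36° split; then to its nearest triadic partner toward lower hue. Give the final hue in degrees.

112°

+120° (triadic ↑): 166 + 120 = 286°
−90° (square ↓): 286 − 90 = 196°
+180° (complement): 196 + 180 = 376 → 376 − 360 = 16°
+216° (split-comp 36° ↑): 16 + 216 = 232°
−120° (triadic ↓): 232 − 120 = 112°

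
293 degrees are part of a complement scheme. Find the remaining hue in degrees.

The complement sits 180° across the wheel.
The full set through 293° is {113°, 293°}.
Given {293°}, the missing hue is 113°.

113°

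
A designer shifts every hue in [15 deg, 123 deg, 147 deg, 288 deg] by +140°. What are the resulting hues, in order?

155°, 263°, 287°, 68°

15 + 140 = 155°
123 + 140 = 263°
147 + 140 = 287°
288 + 140 = 428 → 428 − 360 = 68°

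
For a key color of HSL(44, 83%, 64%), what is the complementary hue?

224°

The complement sits 180° across the wheel.
44 + 180 = 224°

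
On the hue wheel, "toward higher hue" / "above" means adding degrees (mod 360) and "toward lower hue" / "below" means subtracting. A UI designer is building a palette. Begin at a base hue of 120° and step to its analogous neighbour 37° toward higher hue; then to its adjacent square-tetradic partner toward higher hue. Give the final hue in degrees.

247°

analog 37° ↑ +37°: 120 + 37 = 157°
square ↑ +90°: 157 + 90 = 247°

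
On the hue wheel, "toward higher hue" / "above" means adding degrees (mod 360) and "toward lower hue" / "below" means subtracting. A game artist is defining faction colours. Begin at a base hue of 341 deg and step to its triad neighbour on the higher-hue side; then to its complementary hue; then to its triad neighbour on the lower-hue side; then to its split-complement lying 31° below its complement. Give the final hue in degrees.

310°

341 + 120 = 461 → 461 − 360 = 101°   (triadic ↑)
101 + 180 = 281°   (complement)
281 − 120 = 161°   (triadic ↓)
161 + 149 = 310°   (split-comp 31° ↓)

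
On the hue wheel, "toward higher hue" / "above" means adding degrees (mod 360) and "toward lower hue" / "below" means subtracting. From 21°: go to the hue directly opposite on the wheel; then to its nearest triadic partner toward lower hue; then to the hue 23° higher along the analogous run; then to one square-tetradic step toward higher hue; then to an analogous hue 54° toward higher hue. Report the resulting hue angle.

+180° (complement): 21 + 180 = 201°
−120° (triadic ↓): 201 − 120 = 81°
+23° (analog 23° ↑): 81 + 23 = 104°
+90° (square ↑): 104 + 90 = 194°
+54° (analog 54° ↑): 194 + 54 = 248°

248°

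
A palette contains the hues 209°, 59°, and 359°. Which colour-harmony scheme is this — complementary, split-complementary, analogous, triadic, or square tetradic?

Sort the hues: 59°, 209°, 359°.
Successive gaps around the wheel: 150°, 150°, 60°.
Two 150° gaps and one 60° gap — a base hue opposite a pair of accents 30° either side of its complement — is the split-complementary pattern.

split-complementary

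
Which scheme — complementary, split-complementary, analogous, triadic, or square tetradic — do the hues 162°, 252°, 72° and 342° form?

Sort the hues: 72°, 162°, 252°, 342°.
Successive gaps around the wheel: 90°, 90°, 90°, 90°.
Four hues every 90° form a square tetradic scheme.

square tetradic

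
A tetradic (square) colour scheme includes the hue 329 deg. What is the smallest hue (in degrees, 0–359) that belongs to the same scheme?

A square tetradic scheme places four hues every 90°.
The full set through 329° is {59°, 149°, 239°, 329°}.

59°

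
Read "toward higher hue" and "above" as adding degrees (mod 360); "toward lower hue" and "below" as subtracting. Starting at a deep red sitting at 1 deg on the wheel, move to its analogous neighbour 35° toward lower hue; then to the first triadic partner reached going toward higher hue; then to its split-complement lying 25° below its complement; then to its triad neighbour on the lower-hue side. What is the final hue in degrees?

1 − 35 = -34 → -34 + 360 = 326°   (analog 35° ↓)
326 + 120 = 446 → 446 − 360 = 86°   (triadic ↑)
86 + 155 = 241°   (split-comp 25° ↓)
241 − 120 = 121°   (triadic ↓)

121°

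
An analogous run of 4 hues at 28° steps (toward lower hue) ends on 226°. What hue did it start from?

3 steps of 28° (toward lower hue) give a net shift of −84°.
Start = end − shift: 226 + 84 = 310°

310°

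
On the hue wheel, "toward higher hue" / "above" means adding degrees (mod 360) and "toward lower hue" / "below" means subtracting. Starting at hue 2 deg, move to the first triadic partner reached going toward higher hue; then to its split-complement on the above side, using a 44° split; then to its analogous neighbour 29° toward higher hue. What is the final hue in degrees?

triadic ↑ +120°: 2 + 120 = 122°
split-comp 44° ↑ +224°: 122 + 224 = 346°
analog 29° ↑ +29°: 346 + 29 = 375 → 375 − 360 = 15°

15°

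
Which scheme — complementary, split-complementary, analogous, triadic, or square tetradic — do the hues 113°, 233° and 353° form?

Sort the hues: 113°, 233°, 353°.
Successive gaps around the wheel: 120°, 120°, 120°.
Three hues equally spaced 120° apart form a triad.

triadic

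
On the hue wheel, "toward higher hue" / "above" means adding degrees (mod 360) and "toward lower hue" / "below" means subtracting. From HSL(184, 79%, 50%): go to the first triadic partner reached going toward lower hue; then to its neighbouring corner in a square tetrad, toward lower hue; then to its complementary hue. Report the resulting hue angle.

154°

184 − 120 = 64°   (triadic ↓)
64 − 90 = -26 → -26 + 360 = 334°   (square ↓)
334 + 180 = 514 → 514 − 360 = 154°   (complement)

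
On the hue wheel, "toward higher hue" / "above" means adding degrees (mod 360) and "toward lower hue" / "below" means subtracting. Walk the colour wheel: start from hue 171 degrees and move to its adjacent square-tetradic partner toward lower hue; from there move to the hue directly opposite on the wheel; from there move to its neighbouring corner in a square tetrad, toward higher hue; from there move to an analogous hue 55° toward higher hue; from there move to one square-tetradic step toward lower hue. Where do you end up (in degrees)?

316°

−90° (square ↓): 171 − 90 = 81°
+180° (complement): 81 + 180 = 261°
+90° (square ↑): 261 + 90 = 351°
+55° (analog 55° ↑): 351 + 55 = 406 → 406 − 360 = 46°
−90° (square ↓): 46 − 90 = -44 → -44 + 360 = 316°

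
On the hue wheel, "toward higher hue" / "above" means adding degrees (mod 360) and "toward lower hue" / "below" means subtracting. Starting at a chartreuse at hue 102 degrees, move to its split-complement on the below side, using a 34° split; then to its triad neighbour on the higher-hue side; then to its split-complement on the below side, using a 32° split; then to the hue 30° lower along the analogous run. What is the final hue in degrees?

126°

102 + 146 = 248°   (split-comp 34° ↓)
248 + 120 = 368 → 368 − 360 = 8°   (triadic ↑)
8 + 148 = 156°   (split-comp 32° ↓)
156 − 30 = 126°   (analog 30° ↓)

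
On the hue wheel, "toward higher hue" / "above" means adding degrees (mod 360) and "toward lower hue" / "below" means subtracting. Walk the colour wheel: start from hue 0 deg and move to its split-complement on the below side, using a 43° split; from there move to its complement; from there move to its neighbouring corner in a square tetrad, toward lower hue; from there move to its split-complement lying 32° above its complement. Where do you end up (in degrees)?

+137° (split-comp 43° ↓): 0 + 137 = 137°
+180° (complement): 137 + 180 = 317°
−90° (square ↓): 317 − 90 = 227°
+212° (split-comp 32° ↑): 227 + 212 = 439 → 439 − 360 = 79°

79°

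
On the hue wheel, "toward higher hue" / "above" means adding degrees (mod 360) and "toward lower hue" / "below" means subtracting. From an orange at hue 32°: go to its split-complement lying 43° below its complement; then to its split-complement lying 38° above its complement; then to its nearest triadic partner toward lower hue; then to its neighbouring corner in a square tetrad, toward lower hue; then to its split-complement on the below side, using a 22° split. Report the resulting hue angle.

335°

+137° (split-comp 43° ↓): 32 + 137 = 169°
+218° (split-comp 38° ↑): 169 + 218 = 387 → 387 − 360 = 27°
−120° (triadic ↓): 27 − 120 = -93 → -93 + 360 = 267°
−90° (square ↓): 267 − 90 = 177°
+158° (split-comp 22° ↓): 177 + 158 = 335°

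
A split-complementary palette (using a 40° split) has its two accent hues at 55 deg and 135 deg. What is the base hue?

The accents sit 40° either side of the complement, so the complement is their short-arc midpoint on the wheel.
Short-arc midpoint of 55° and 135°: 95°.
Base is 180° from the complement: 95 − 180 = -85 → -85 + 360 = 275°

275°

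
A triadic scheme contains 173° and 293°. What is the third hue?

A triad spaces three hues 120° apart.
The full set is {53°, 173°, 293°}.

53°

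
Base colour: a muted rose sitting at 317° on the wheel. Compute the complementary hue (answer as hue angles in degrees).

137°

317 + 180 = 497 → 497 − 360 = 137°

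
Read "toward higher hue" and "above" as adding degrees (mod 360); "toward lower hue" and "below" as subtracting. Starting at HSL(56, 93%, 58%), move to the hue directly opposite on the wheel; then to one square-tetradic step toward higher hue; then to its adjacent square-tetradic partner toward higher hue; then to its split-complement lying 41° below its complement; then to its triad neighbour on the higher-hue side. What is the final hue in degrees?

+180° (complement): 56 + 180 = 236°
+90° (square ↑): 236 + 90 = 326°
+90° (square ↑): 326 + 90 = 416 → 416 − 360 = 56°
+139° (split-comp 41° ↓): 56 + 139 = 195°
+120° (triadic ↑): 195 + 120 = 315°

315°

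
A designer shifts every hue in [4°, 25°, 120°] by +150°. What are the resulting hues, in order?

4 + 150 = 154°
25 + 150 = 175°
120 + 150 = 270°

154°, 175°, 270°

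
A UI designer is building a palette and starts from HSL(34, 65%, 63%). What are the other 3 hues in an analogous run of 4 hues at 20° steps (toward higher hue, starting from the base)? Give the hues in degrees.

Analogous hues sit every 20° along the wheel.
34 + 20 = 54°
34 + 40 = 74°
34 + 60 = 94°

54°, 74°, and 94°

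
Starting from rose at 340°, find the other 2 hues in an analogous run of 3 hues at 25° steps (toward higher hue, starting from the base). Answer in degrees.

Analogous hues sit every 25° along the wheel.
340 + 25 = 365 → 365 − 360 = 5°
340 + 50 = 390 → 390 − 360 = 30°

5° and 30°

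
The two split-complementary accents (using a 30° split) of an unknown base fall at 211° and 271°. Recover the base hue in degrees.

61°

The accents sit 30° either side of the complement, so the complement is their short-arc midpoint on the wheel.
Short-arc midpoint of 211° and 271°: 241°.
Base is 180° from the complement: 241 − 180 = 61°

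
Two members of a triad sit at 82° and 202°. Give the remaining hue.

A triad spaces three hues 120° apart.
The full set is {82°, 202°, 322°}.

322°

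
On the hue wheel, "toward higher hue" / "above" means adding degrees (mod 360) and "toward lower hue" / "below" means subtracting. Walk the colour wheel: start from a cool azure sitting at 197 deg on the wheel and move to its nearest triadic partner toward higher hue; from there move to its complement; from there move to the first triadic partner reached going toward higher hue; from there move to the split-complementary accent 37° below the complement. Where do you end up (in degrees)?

triadic ↑ +120°: 197 + 120 = 317°
complement +180°: 317 + 180 = 497 → 497 − 360 = 137°
triadic ↑ +120°: 137 + 120 = 257°
split-comp 37° ↓ +143°: 257 + 143 = 400 → 400 − 360 = 40°

40°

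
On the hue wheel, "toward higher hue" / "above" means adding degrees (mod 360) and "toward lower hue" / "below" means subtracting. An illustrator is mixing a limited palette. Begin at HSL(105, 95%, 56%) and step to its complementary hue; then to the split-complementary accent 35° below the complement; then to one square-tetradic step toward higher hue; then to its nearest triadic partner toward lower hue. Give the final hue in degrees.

+180° (complement): 105 + 180 = 285°
+145° (split-comp 35° ↓): 285 + 145 = 430 → 430 − 360 = 70°
+90° (square ↑): 70 + 90 = 160°
−120° (triadic ↓): 160 − 120 = 40°

40°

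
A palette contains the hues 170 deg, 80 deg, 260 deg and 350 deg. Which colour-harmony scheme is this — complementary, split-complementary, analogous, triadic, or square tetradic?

Sort the hues: 80°, 170°, 260°, 350°.
Successive gaps around the wheel: 90°, 90°, 90°, 90°.
Four hues every 90° form a square tetradic scheme.

square tetradic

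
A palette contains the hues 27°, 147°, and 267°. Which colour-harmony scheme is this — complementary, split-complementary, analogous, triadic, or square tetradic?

Sort the hues: 27°, 147°, 267°.
Successive gaps around the wheel: 120°, 120°, 120°.
Three hues equally spaced 120° apart form a triad.

triadic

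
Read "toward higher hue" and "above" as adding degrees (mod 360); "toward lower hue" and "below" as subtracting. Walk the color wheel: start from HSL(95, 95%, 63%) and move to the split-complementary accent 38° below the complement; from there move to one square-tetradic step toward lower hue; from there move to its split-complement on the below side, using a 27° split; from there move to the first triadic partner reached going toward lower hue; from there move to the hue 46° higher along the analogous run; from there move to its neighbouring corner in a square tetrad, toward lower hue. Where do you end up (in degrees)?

136°

+142° (split-comp 38° ↓): 95 + 142 = 237°
−90° (square ↓): 237 − 90 = 147°
+153° (split-comp 27° ↓): 147 + 153 = 300°
−120° (triadic ↓): 300 − 120 = 180°
+46° (analog 46° ↑): 180 + 46 = 226°
−90° (square ↓): 226 − 90 = 136°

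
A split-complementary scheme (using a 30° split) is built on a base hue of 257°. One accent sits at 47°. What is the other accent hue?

107°

Split-complementary hues sit 30° either side of the complement.
Complement of the base 257°: 257 + 180 = 437 → 437 − 360 = 77°
The given accent 47° is 30° one side of 77°; the other accent sits 30° the other side: 77 + 30 = 107°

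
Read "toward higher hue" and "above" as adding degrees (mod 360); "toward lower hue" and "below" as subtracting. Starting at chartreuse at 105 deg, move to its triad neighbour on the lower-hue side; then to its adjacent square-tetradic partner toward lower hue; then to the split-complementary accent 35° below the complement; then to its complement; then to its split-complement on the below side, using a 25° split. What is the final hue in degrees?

15°

105 − 120 = -15 → -15 + 360 = 345°   (triadic ↓)
345 − 90 = 255°   (square ↓)
255 + 145 = 400 → 400 − 360 = 40°   (split-comp 35° ↓)
40 + 180 = 220°   (complement)
220 + 155 = 375 → 375 − 360 = 15°   (split-comp 25° ↓)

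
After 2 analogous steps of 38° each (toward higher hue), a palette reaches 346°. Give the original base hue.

2 steps of 38° (toward higher hue) give a net shift of +76°.
Start = end − shift: 346 − 76 = 270°

270°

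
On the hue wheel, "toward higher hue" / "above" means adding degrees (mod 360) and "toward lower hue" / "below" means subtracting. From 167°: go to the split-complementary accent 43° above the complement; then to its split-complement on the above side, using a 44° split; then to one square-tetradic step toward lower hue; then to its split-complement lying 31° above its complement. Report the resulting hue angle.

split-comp 43° ↑ +223°: 167 + 223 = 390 → 390 − 360 = 30°
split-comp 44° ↑ +224°: 30 + 224 = 254°
square ↓ −90°: 254 − 90 = 164°
split-comp 31° ↑ +211°: 164 + 211 = 375 → 375 − 360 = 15°

15°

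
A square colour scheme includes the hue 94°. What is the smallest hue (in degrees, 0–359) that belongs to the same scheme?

A square tetradic scheme places four hues every 90°.
The full set through 94° is {4°, 94°, 184°, 274°}.

4°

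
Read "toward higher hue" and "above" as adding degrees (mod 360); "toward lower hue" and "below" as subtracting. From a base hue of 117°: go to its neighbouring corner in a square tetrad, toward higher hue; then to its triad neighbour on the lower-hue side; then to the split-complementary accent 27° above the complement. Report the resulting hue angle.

square ↑ +90°: 117 + 90 = 207°
triadic ↓ −120°: 207 − 120 = 87°
split-comp 27° ↑ +207°: 87 + 207 = 294°

294°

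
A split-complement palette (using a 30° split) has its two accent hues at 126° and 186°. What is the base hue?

336°

The accents sit 30° either side of the complement, so the complement is their short-arc midpoint on the wheel.
Short-arc midpoint of 126° and 186°: 156°.
Base is 180° from the complement: 156 − 180 = -24 → -24 + 360 = 336°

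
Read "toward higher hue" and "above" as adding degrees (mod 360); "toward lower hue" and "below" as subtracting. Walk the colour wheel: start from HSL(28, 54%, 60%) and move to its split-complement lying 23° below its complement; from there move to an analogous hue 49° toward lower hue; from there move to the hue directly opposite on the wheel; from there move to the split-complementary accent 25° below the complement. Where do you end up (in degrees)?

111°

+157° (split-comp 23° ↓): 28 + 157 = 185°
−49° (analog 49° ↓): 185 − 49 = 136°
+180° (complement): 136 + 180 = 316°
+155° (split-comp 25° ↓): 316 + 155 = 471 → 471 − 360 = 111°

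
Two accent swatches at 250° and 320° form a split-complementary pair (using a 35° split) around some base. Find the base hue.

The accents sit 35° either side of the complement, so the complement is their short-arc midpoint on the wheel.
Short-arc midpoint of 250° and 320°: 285°.
Base is 180° from the complement: 285 − 180 = 105°

105°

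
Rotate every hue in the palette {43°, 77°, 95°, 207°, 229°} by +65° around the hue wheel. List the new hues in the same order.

43 + 65 = 108°
77 + 65 = 142°
95 + 65 = 160°
207 + 65 = 272°
229 + 65 = 294°

108°, 142°, 160°, 272°, 294°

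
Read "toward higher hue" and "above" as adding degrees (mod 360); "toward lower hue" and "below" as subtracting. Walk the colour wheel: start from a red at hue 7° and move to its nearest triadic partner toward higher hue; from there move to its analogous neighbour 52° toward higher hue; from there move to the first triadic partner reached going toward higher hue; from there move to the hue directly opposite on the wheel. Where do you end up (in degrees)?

+120° (triadic ↑): 7 + 120 = 127°
+52° (analog 52° ↑): 127 + 52 = 179°
+120° (triadic ↑): 179 + 120 = 299°
+180° (complement): 299 + 180 = 479 → 479 − 360 = 119°

119°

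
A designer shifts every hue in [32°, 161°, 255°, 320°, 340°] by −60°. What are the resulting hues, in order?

32 − 60 = -28 → -28 + 360 = 332°
161 − 60 = 101°
255 − 60 = 195°
320 − 60 = 260°
340 − 60 = 280°

332°, 101°, 195°, 260°, 280°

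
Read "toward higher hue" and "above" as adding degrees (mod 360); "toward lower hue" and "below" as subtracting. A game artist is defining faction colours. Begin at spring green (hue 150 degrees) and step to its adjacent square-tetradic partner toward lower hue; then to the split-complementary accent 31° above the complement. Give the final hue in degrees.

271°

−90° (square ↓): 150 − 90 = 60°
+211° (split-comp 31° ↑): 60 + 211 = 271°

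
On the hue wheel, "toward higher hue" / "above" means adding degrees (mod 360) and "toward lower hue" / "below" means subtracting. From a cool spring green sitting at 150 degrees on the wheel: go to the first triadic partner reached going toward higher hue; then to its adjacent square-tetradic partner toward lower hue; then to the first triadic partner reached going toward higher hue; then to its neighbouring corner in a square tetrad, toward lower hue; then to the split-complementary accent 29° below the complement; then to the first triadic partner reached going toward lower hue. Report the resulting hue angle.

150 + 120 = 270°   (triadic ↑)
270 − 90 = 180°   (square ↓)
180 + 120 = 300°   (triadic ↑)
300 − 90 = 210°   (square ↓)
210 + 151 = 361 → 361 − 360 = 1°   (split-comp 29° ↓)
1 − 120 = -119 → -119 + 360 = 241°   (triadic ↓)

241°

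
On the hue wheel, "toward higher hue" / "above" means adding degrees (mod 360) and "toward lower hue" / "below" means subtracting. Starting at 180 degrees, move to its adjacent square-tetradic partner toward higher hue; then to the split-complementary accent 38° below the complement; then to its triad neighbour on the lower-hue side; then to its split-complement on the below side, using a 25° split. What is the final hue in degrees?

87°

square ↑ +90°: 180 + 90 = 270°
split-comp 38° ↓ +142°: 270 + 142 = 412 → 412 − 360 = 52°
triadic ↓ −120°: 52 − 120 = -68 → -68 + 360 = 292°
split-comp 25° ↓ +155°: 292 + 155 = 447 → 447 − 360 = 87°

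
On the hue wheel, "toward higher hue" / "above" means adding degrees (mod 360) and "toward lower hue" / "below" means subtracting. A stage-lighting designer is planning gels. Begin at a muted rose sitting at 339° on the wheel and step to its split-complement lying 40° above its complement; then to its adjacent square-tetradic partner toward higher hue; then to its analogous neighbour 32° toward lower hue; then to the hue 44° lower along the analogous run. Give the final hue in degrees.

213°

339 + 220 = 559 → 559 − 360 = 199°   (split-comp 40° ↑)
199 + 90 = 289°   (square ↑)
289 − 32 = 257°   (analog 32° ↓)
257 − 44 = 213°   (analog 44° ↓)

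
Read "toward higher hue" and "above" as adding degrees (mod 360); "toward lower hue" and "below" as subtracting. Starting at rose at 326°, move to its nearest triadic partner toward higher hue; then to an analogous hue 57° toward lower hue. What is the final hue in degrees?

triadic ↑ +120°: 326 + 120 = 446 → 446 − 360 = 86°
analog 57° ↓ −57°: 86 − 57 = 29°

29°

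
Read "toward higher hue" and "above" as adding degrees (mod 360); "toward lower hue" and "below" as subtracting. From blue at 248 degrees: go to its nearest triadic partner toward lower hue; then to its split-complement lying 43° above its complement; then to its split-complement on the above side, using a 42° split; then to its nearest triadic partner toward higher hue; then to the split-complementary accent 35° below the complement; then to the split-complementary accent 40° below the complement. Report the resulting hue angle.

triadic ↓ −120°: 248 − 120 = 128°
split-comp 43° ↑ +223°: 128 + 223 = 351°
split-comp 42° ↑ +222°: 351 + 222 = 573 → 573 − 360 = 213°
triadic ↑ +120°: 213 + 120 = 333°
split-comp 35° ↓ +145°: 333 + 145 = 478 → 478 − 360 = 118°
split-comp 40° ↓ +140°: 118 + 140 = 258°

258°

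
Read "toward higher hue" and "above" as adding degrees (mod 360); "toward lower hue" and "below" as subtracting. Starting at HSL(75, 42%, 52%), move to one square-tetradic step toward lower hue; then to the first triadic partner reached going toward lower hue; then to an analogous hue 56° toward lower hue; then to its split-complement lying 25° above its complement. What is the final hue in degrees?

14°

−90° (square ↓): 75 − 90 = -15 → -15 + 360 = 345°
−120° (triadic ↓): 345 − 120 = 225°
−56° (analog 56° ↓): 225 − 56 = 169°
+205° (split-comp 25° ↑): 169 + 205 = 374 → 374 − 360 = 14°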